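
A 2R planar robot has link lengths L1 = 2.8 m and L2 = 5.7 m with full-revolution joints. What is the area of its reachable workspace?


r_max = L1 + L2 = 8.5 m
r_min = |L1 - L2| = 2.9 m
Area = pi*(r_max^2 - r_min^2)
= pi*(72.25 - 8.41)
= pi * 63.84
= 200.5593 m^2


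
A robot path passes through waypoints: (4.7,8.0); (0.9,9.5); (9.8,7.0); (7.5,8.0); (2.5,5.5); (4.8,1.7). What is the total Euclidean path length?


Segment lengths:
  seg1 = sqrt((-3.8)^2 + (1.5)^2) = 4.0853
  seg2 = sqrt((8.9)^2 + (-2.5)^2) = 9.2445
  seg3 = sqrt((-2.3)^2 + (1.0)^2) = 2.508
  seg4 = sqrt((-5.0)^2 + (-2.5)^2) = 5.5902
  seg5 = sqrt((2.3)^2 + (-3.8)^2) = 4.4418
Total = 25.8698


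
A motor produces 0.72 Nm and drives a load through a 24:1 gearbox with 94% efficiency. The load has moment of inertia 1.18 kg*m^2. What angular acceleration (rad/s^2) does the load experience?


tau_out = tau_motor * N * eta
= 0.72 * 24 * 0.94 = 16.2432 Nm
alpha = tau_out / I = 16.2432 / 1.18
= 13.7654 rad/s^2


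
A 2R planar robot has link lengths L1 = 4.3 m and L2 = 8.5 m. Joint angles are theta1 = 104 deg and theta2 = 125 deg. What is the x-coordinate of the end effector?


Convert angles to radians: theta1 = 1.8151, theta2 = 2.1817
x = L1*cos(theta1) + L2*cos(theta1+theta2)
x = -1.0403 + -5.5765
x = -6.6168


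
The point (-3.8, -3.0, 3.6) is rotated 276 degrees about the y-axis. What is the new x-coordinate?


Rotation about y-axis: x' = x*cos(theta) + z*sin(theta)
= -3.8 * 0.1045 + 3.6 * -0.9945
= -3.9775


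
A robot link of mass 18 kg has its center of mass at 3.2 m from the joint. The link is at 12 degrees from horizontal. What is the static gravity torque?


tau = m*g*L*cos(angle)
= 18 * 9.81 * 3.2 * cos(12 deg)
= 18 * 9.81 * 3.2 * 0.9781
= 552.7082 Nm


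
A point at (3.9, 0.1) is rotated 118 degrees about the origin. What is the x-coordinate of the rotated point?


x' = x*cos(theta) - y*sin(theta)
cos(118 deg) = -0.4695, sin(118 deg) = 0.8829
x' = 3.9 * -0.4695 - 0.1 * 0.8829
= -1.8309 - 0.0883
= -1.9192


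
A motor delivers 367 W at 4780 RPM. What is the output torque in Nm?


omega = 4780 * 2*pi/60 = 500.5604 rad/s
tau = P / omega = 367 / 500.5604
= 0.7332 Nm


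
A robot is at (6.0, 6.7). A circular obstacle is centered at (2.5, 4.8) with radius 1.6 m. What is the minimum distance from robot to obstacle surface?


center_dist = sqrt((6.0-2.5)^2 + (6.7-4.8)^2)
= sqrt(12.25 + 3.61)
= 3.9825
min_dist = center_dist - radius = 3.9825 - 1.6 = 2.3825 m


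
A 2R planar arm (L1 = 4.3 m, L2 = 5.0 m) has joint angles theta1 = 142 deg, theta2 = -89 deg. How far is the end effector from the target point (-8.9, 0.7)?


End effector via forward kinematics:
x = L1*cos(t1) + L2*cos(t1+t2) = -0.3794
y = L1*sin(t1) + L2*sin(t1+t2) = 6.6405
Distance to target:
d = sqrt((-8.9 - -0.3794)^2 + (0.7 - 6.6405)^2)
= sqrt(72.6011 + 35.2898)
= 10.3871 m


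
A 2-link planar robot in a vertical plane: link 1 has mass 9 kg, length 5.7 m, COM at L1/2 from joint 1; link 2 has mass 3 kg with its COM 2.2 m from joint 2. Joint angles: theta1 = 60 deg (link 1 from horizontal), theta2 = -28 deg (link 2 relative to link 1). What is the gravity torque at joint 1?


Horizontal distance from joint 1 to link-1 COM:
  x_c1 = (L1/2)*cos(t1) = 2.85 * 0.5 = 1.425 m
Horizontal distance from joint 1 to link-2 COM:
  x_c2 = L1*cos(t1) + Lc2*cos(t1+t2)
       = 5.7*0.5 + 2.2*0.848 = 4.7157 m
tau1 = m1*g*x_c1 + m2*g*x_c2
     = 9*9.81*1.425 + 3*9.81*4.7157
     = 125.8133 + 138.7832
     = 264.5965 Nm


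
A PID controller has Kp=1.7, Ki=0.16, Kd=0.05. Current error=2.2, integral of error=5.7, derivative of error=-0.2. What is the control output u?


u = Kp*e + Ki*int(e) + Kd*de/dt
= 1.7*2.2 + 0.16*5.7 + 0.05*(-0.2)
= 3.74 + 0.912 + -0.01
= 4.642


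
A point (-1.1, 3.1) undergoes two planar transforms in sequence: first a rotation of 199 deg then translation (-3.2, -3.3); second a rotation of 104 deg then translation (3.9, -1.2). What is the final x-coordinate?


After transform 1:
x1 = cos(199)*-1.1 - sin(199)*3.1 + -3.2 = -1.1507
y1 = sin(199)*-1.1 + cos(199)*3.1 + -3.3 = -5.873
After transform 2:
x2 = cos(104)*-1.1507 - sin(104)*-5.873 + 3.9
= 9.8769


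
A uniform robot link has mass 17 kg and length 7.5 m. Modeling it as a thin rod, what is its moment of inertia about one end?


I = (1/3) * m * L^2
= (1/3) * 17 * 7.5^2
= 0.333333 * 17 * 56.25
= 318.75 kg*m^2


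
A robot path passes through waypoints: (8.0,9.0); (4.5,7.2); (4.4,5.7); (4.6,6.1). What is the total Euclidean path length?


Segment lengths:
  seg1 = sqrt((-3.5)^2 + (-1.8)^2) = 3.9357
  seg2 = sqrt((-0.1)^2 + (-1.5)^2) = 1.5033
  seg3 = sqrt((0.2)^2 + (0.4)^2) = 0.4472
Total = 5.8863


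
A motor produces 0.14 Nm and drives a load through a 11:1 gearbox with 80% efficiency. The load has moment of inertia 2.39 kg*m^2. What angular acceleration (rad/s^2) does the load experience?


tau_out = tau_motor * N * eta
= 0.14 * 11 * 0.8 = 1.232 Nm
alpha = tau_out / I = 1.232 / 2.39
= 0.5155 rad/s^2


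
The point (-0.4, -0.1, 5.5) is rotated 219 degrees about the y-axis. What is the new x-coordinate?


Rotation about y-axis: x' = x*cos(theta) + z*sin(theta)
= -0.4 * -0.7771 + 5.5 * -0.6293
= -3.1504


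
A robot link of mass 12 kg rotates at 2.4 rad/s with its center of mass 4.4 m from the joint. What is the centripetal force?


F = m * omega^2 * r
= 12 * 2.4^2 * 4.4
= 12 * 5.76 * 4.4
= 304.128 N


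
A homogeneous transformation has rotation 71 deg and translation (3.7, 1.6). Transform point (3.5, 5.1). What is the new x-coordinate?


x' = cos(theta)*px - sin(theta)*py + tx
= 0.3256*3.5 - 0.9455*5.1 + 3.7
= 0.0173


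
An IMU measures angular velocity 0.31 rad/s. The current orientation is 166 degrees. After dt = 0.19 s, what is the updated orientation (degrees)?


delta_theta = w * dt = 0.31 * 0.19 = 0.0589 rad
= 3.3747 deg
theta_new = 166 + 3.3747 = 169.3747 deg


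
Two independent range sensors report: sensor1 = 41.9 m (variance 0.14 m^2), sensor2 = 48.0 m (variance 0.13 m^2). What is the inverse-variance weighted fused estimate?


w1 = (1/var1) / (1/var1 + 1/var2)
   = 7.1429 / (7.1429 + 7.6923) = 0.4815
w2 = 1 - w1 = 0.5185
fused = w1*s1 + w2*s2 = 20.1741 + 24.8889
= 45.063 m


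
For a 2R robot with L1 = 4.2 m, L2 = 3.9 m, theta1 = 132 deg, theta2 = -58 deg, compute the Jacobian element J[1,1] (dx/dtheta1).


J[1,1] = -L1*sin(t1) - L2*sin(t1+t2)
= -4.2*sin(132) - 3.9*sin(74)
= -6.8701


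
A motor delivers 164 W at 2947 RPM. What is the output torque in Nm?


omega = 2947 * 2*pi/60 = 308.6091 rad/s
tau = P / omega = 164 / 308.6091
= 0.5314 Nm


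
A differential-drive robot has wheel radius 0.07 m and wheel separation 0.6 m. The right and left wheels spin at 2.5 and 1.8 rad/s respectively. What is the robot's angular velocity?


vR = r*wR = 0.07*2.5 = 0.175 m/s
vL = r*wL = 0.07*1.8 = 0.126 m/s
v = (vR+vL)/2 = 0.1505 m/s
omega = (vR-vL)/L = 0.0817 rad/s
angular velocity = 0.0817 rad/s


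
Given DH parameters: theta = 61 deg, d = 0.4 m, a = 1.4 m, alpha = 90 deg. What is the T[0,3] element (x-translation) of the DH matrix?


T[0,3] = a * cos(theta)
= 1.4 * cos(61 deg)
= 1.4 * 0.4848
= 0.6787


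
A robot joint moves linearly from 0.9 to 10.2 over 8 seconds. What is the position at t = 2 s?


s = t/T = 2/8 = 0.25
p(t) = p0 + (pf-p0)*s
= 0.9 + (10.2 - 0.9) * 0.25
= 3.225


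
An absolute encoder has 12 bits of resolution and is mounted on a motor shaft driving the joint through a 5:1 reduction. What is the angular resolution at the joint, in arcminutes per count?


counts = 2^12 = 4096
effective counts at joint = 4096 * 5 = 20480
resolution = 360*60 / 20480
= 1.0547 arcmin/count


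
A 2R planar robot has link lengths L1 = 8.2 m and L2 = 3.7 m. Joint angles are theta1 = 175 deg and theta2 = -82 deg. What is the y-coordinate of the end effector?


Convert angles to radians: theta1 = 3.0543, theta2 = -1.4312
y = L1*sin(theta1) + L2*sin(theta1+theta2)
y = 0.7147 + 3.6949
y = 4.4096


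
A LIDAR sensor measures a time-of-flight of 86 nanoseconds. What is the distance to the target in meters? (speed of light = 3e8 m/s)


tof = 86 ns = 8.6e-08 s
dist = c * tof / 2
= 3e8 * 8.6e-08 / 2
= 12.9 m


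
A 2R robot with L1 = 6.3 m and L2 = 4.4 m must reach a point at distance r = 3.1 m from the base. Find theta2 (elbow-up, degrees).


cos(theta2) = (r^2 - L1^2 - L2^2) / (2*L1*L2)
cos(theta2) = (9.61 - 39.69 - 19.36) / 55.44
cos(theta2) = -0.891775
theta2 = 153.0971 degrees


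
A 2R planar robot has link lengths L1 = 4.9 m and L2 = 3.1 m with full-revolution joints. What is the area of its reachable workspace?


r_max = L1 + L2 = 8.0 m
r_min = |L1 - L2| = 1.8 m
Area = pi*(r_max^2 - r_min^2)
= pi*(64.0 - 3.24)
= pi * 60.76
= 190.8832 m^2


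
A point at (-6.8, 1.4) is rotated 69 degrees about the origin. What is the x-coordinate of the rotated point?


x' = x*cos(theta) - y*sin(theta)
cos(69 deg) = 0.3584, sin(69 deg) = 0.9336
x' = -6.8 * 0.3584 - 1.4 * 0.9336
= -2.4369 - 1.307
= -3.7439


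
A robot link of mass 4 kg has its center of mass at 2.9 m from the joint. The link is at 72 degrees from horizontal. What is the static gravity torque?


tau = m*g*L*cos(angle)
= 4 * 9.81 * 2.9 * cos(72 deg)
= 4 * 9.81 * 2.9 * 0.309
= 35.1649 Nm


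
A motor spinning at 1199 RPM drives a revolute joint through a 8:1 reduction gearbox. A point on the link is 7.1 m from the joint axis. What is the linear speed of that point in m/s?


omega_motor = 1199 * 2*pi/60 = 125.559 rad/s
omega_joint = omega_motor / 8 = 15.6949 rad/s
v = omega_joint * r = 15.6949 * 7.1
= 111.4336 m/s


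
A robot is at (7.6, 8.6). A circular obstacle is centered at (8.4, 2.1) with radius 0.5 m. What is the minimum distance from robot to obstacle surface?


center_dist = sqrt((7.6-8.4)^2 + (8.6-2.1)^2)
= sqrt(0.64 + 42.25)
= 6.549
min_dist = center_dist - radius = 6.549 - 0.5 = 6.049 m


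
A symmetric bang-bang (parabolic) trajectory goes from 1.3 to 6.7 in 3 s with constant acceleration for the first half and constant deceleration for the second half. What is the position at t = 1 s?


Symmetric rest-to-rest: each phase covers (pf-p0)/2 in time T/2. 0.5*a*(T/2)^2 = (pf-p0)/2 => a = 4*(pf-p0)/T^2
a = 4*(6.7-1.3)/3^2 = 2.4
t = 1 is in the acceleration phase (t <= T/2).
p = p0 + 0.5*a*t^2 = 1.3 + 0.5*2.4*1^2
= 2.5


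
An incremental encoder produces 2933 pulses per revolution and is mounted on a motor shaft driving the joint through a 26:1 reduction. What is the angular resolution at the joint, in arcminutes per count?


counts per rev = 2933
effective counts at joint = 2933 * 26 = 76258
resolution = 360*60 / 76258
= 0.2832 arcmin/count


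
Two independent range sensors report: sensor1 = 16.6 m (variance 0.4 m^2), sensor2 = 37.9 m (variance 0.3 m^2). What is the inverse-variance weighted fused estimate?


w1 = (1/var1) / (1/var1 + 1/var2)
   = 2.5 / (2.5 + 3.3333) = 0.4286
w2 = 1 - w1 = 0.5714
fused = w1*s1 + w2*s2 = 7.1143 + 21.6571
= 28.7714 m


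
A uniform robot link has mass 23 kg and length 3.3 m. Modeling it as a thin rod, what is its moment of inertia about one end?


I = (1/3) * m * L^2
= (1/3) * 23 * 3.3^2
= 0.333333 * 23 * 10.89
= 83.49 kg*m^2


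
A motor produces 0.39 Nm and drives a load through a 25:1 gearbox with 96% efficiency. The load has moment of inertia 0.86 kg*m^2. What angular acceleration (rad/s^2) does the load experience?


tau_out = tau_motor * N * eta
= 0.39 * 25 * 0.96 = 9.36 Nm
alpha = tau_out / I = 9.36 / 0.86
= 10.8837 rad/s^2


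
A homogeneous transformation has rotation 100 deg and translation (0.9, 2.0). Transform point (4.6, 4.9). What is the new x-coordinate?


x' = cos(theta)*px - sin(theta)*py + tx
= -0.1736*4.6 - 0.9848*4.9 + 0.9
= -4.7243


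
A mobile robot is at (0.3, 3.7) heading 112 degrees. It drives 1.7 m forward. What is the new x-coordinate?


x_new = x0 + d*cos(theta)
= 0.3 + 1.7*cos(112)
= 0.3 + -0.6368
= -0.3368


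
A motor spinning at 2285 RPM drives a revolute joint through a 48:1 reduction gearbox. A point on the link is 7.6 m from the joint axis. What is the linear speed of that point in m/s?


omega_motor = 2285 * 2*pi/60 = 239.2846 rad/s
omega_joint = omega_motor / 48 = 4.9851 rad/s
v = omega_joint * r = 4.9851 * 7.6
= 37.8867 m/s


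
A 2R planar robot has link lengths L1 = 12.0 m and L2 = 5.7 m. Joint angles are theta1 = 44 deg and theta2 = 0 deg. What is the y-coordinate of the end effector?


Convert angles to radians: theta1 = 0.7679, theta2 = 0.0
y = L1*sin(theta1) + L2*sin(theta1+theta2)
y = 8.3359 + 3.9596
y = 12.2955


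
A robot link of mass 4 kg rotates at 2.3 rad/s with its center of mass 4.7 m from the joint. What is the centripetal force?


F = m * omega^2 * r
= 4 * 2.3^2 * 4.7
= 4 * 5.29 * 4.7
= 99.452 N


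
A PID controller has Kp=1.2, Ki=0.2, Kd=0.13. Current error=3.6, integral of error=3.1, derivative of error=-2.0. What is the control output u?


u = Kp*e + Ki*int(e) + Kd*de/dt
= 1.2*3.6 + 0.2*3.1 + 0.13*(-2.0)
= 4.32 + 0.62 + -0.26
= 4.68


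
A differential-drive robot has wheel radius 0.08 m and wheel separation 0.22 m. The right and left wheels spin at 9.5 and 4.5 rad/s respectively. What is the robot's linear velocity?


vR = r*wR = 0.08*9.5 = 0.76 m/s
vL = r*wL = 0.08*4.5 = 0.36 m/s
v = (vR+vL)/2 = 0.56 m/s
omega = (vR-vL)/L = 1.8182 rad/s
linear velocity = 0.56 m/s


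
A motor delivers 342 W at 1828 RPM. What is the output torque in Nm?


omega = 1828 * 2*pi/60 = 191.4277 rad/s
tau = P / omega = 342 / 191.4277
= 1.7866 Nm


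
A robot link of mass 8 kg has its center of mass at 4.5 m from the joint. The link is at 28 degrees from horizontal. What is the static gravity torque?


tau = m*g*L*cos(angle)
= 8 * 9.81 * 4.5 * cos(28 deg)
= 8 * 9.81 * 4.5 * 0.8829
= 311.8218 Nm


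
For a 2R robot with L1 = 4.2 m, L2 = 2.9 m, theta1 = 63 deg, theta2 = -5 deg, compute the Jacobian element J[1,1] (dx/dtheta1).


J[1,1] = -L1*sin(t1) - L2*sin(t1+t2)
= -4.2*sin(63) - 2.9*sin(58)
= -6.2016


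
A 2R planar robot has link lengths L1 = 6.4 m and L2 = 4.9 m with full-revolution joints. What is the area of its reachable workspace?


r_max = L1 + L2 = 11.3 m
r_min = |L1 - L2| = 1.5 m
Area = pi*(r_max^2 - r_min^2)
= pi*(127.69 - 2.25)
= pi * 125.44
= 394.0814 m^2


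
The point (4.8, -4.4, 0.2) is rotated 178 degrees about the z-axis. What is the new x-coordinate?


Rotation about z-axis: x' = x*cos(theta) - y*sin(theta)
= 4.8 * -0.9994 - -4.4 * 0.0349
= -4.6435


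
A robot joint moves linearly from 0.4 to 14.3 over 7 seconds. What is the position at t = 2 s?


s = t/T = 2/7 = 0.2857
p(t) = p0 + (pf-p0)*s
= 0.4 + (14.3 - 0.4) * 0.2857
= 4.3714


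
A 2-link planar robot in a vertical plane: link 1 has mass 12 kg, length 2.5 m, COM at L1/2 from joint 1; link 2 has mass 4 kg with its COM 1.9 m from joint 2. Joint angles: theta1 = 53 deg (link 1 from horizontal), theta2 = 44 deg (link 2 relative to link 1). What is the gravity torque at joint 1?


Horizontal distance from joint 1 to link-1 COM:
  x_c1 = (L1/2)*cos(t1) = 1.25 * 0.6018 = 0.7523 m
Horizontal distance from joint 1 to link-2 COM:
  x_c2 = L1*cos(t1) + Lc2*cos(t1+t2)
       = 2.5*0.6018 + 1.9*-0.1219 = 1.273 m
tau1 = m1*g*x_c1 + m2*g*x_c2
     = 12*9.81*0.7523 + 4*9.81*1.273
     = 88.5571 + 49.952
     = 138.509 Nm


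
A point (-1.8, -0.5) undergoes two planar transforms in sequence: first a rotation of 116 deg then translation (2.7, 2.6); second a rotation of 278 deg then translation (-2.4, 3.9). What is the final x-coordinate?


After transform 1:
x1 = cos(116)*-1.8 - sin(116)*-0.5 + 2.7 = 3.9385
y1 = sin(116)*-1.8 + cos(116)*-0.5 + 2.6 = 1.2014
After transform 2:
x2 = cos(278)*3.9385 - sin(278)*1.2014 + -2.4
= -0.6622


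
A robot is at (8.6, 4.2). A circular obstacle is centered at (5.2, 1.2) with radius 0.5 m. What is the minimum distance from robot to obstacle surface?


center_dist = sqrt((8.6-5.2)^2 + (4.2-1.2)^2)
= sqrt(11.56 + 9.0)
= 4.5343
min_dist = center_dist - radius = 4.5343 - 0.5 = 4.0343 m


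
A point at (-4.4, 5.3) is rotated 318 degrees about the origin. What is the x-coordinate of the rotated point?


x' = x*cos(theta) - y*sin(theta)
cos(318 deg) = 0.7431, sin(318 deg) = -0.6691
x' = -4.4 * 0.7431 - 5.3 * -0.6691
= -3.2698 - -3.5464
= 0.2766


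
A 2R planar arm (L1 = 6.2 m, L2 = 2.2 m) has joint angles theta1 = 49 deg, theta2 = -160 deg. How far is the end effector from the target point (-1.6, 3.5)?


End effector via forward kinematics:
x = L1*cos(t1) + L2*cos(t1+t2) = 3.2792
y = L1*sin(t1) + L2*sin(t1+t2) = 2.6253
Distance to target:
d = sqrt((-1.6 - 3.2792)^2 + (3.5 - 2.6253)^2)
= sqrt(23.8062 + 0.7651)
= 4.9569 m


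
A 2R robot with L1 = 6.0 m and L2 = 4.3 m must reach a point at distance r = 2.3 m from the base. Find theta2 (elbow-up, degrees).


cos(theta2) = (r^2 - L1^2 - L2^2) / (2*L1*L2)
cos(theta2) = (5.29 - 36.0 - 18.49) / 51.6
cos(theta2) = -0.953488
theta2 = 162.4565 degrees


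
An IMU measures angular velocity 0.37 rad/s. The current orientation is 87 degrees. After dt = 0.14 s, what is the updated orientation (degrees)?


delta_theta = w * dt = 0.37 * 0.14 = 0.0518 rad
= 2.9679 deg
theta_new = 87 + 2.9679 = 89.9679 deg


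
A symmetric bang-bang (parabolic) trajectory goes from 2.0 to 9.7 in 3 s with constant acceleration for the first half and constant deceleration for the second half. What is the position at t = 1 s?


Symmetric rest-to-rest: each phase covers (pf-p0)/2 in time T/2. 0.5*a*(T/2)^2 = (pf-p0)/2 => a = 4*(pf-p0)/T^2
a = 4*(9.7-2.0)/3^2 = 3.4222
t = 1 is in the acceleration phase (t <= T/2).
p = p0 + 0.5*a*t^2 = 2.0 + 0.5*3.4222*1^2
= 3.7111


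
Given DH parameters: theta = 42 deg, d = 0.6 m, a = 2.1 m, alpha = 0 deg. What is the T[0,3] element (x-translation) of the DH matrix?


T[0,3] = a * cos(theta)
= 2.1 * cos(42 deg)
= 2.1 * 0.7431
= 1.5606


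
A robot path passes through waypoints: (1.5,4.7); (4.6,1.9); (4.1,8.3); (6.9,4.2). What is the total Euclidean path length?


Segment lengths:
  seg1 = sqrt((3.1)^2 + (-2.8)^2) = 4.1773
  seg2 = sqrt((-0.5)^2 + (6.4)^2) = 6.4195
  seg3 = sqrt((2.8)^2 + (-4.1)^2) = 4.9649
Total = 15.5617


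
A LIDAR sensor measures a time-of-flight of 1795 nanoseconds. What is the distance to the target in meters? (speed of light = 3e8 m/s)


tof = 1795 ns = 1.795e-06 s
dist = c * tof / 2
= 3e8 * 1.795e-06 / 2
= 269.25 m


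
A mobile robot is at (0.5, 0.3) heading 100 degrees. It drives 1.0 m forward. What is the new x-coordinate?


x_new = x0 + d*cos(theta)
= 0.5 + 1.0*cos(100)
= 0.5 + -0.1736
= 0.3264


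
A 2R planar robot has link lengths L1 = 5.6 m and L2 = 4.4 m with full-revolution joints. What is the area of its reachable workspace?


r_max = L1 + L2 = 10.0 m
r_min = |L1 - L2| = 1.2 m
Area = pi*(r_max^2 - r_min^2)
= pi*(100.0 - 1.44)
= pi * 98.56
= 309.6354 m^2


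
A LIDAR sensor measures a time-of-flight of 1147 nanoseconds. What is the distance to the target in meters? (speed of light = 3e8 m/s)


tof = 1147 ns = 1.147e-06 s
dist = c * tof / 2
= 3e8 * 1.147e-06 / 2
= 172.05 m


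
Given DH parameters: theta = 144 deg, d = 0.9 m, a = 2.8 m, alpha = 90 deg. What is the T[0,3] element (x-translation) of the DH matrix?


T[0,3] = a * cos(theta)
= 2.8 * cos(144 deg)
= 2.8 * -0.809
= -2.2652


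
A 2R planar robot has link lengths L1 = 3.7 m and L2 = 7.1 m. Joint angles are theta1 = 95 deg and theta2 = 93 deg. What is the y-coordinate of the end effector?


Convert angles to radians: theta1 = 1.6581, theta2 = 1.6232
y = L1*sin(theta1) + L2*sin(theta1+theta2)
y = 3.6859 + -0.9881
y = 2.6978


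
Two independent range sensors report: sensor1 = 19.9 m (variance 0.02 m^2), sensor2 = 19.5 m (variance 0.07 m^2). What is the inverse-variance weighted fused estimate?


w1 = (1/var1) / (1/var1 + 1/var2)
   = 50.0 / (50.0 + 14.2857) = 0.7778
w2 = 1 - w1 = 0.2222
fused = w1*s1 + w2*s2 = 15.4778 + 4.3333
= 19.8111 m


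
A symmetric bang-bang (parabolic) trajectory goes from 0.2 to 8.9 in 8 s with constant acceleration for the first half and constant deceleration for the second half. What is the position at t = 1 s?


Symmetric rest-to-rest: each phase covers (pf-p0)/2 in time T/2. 0.5*a*(T/2)^2 = (pf-p0)/2 => a = 4*(pf-p0)/T^2
a = 4*(8.9-0.2)/8^2 = 0.5438
t = 1 is in the acceleration phase (t <= T/2).
p = p0 + 0.5*a*t^2 = 0.2 + 0.5*0.5438*1^2
= 0.4719


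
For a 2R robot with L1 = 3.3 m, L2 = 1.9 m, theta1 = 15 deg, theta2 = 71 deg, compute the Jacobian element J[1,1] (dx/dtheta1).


J[1,1] = -L1*sin(t1) - L2*sin(t1+t2)
= -3.3*sin(15) - 1.9*sin(86)
= -2.7495


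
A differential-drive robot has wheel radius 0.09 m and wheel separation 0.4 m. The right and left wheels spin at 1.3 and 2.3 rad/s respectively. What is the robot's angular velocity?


vR = r*wR = 0.09*1.3 = 0.117 m/s
vL = r*wL = 0.09*2.3 = 0.207 m/s
v = (vR+vL)/2 = 0.162 m/s
omega = (vR-vL)/L = -0.225 rad/s
angular velocity = -0.225 rad/s


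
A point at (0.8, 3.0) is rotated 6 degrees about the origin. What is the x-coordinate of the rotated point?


x' = x*cos(theta) - y*sin(theta)
cos(6 deg) = 0.9945, sin(6 deg) = 0.1045
x' = 0.8 * 0.9945 - 3.0 * 0.1045
= 0.7956 - 0.3136
= 0.482


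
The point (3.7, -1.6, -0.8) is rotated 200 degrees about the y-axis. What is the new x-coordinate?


Rotation about y-axis: x' = x*cos(theta) + z*sin(theta)
= 3.7 * -0.9397 + -0.8 * -0.342
= -3.2032


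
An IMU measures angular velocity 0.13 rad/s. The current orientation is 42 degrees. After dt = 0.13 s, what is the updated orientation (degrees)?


delta_theta = w * dt = 0.13 * 0.13 = 0.0169 rad
= 0.9683 deg
theta_new = 42 + 0.9683 = 42.9683 deg


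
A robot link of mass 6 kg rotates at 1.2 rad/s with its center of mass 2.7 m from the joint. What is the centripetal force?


F = m * omega^2 * r
= 6 * 1.2^2 * 2.7
= 6 * 1.44 * 2.7
= 23.328 N


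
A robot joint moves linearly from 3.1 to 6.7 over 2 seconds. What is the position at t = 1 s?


s = t/T = 1/2 = 0.5
p(t) = p0 + (pf-p0)*s
= 3.1 + (6.7 - 3.1) * 0.5
= 4.9


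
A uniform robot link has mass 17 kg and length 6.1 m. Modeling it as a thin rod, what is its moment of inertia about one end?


I = (1/3) * m * L^2
= (1/3) * 17 * 6.1^2
= 0.333333 * 17 * 37.21
= 210.8567 kg*m^2


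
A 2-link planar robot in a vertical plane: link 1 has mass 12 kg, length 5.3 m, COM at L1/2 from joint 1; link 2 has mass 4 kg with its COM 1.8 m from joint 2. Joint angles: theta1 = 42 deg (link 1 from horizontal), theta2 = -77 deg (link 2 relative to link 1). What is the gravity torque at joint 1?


Horizontal distance from joint 1 to link-1 COM:
  x_c1 = (L1/2)*cos(t1) = 2.65 * 0.7431 = 1.9693 m
Horizontal distance from joint 1 to link-2 COM:
  x_c2 = L1*cos(t1) + Lc2*cos(t1+t2)
       = 5.3*0.7431 + 1.8*0.8192 = 5.4131 m
tau1 = m1*g*x_c1 + m2*g*x_c2
     = 12*9.81*1.9693 + 4*9.81*5.4131
     = 231.83 + 212.4117
     = 444.2416 Nm


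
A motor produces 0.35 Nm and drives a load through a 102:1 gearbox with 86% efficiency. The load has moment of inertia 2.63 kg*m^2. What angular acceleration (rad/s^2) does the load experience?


tau_out = tau_motor * N * eta
= 0.35 * 102 * 0.86 = 30.702 Nm
alpha = tau_out / I = 30.702 / 2.63
= 11.6738 rad/s^2


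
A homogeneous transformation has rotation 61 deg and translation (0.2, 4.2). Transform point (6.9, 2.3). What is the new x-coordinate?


x' = cos(theta)*px - sin(theta)*py + tx
= 0.4848*6.9 - 0.8746*2.3 + 0.2
= 1.5336


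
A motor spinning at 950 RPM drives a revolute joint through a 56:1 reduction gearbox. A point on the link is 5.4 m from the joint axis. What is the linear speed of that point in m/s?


omega_motor = 950 * 2*pi/60 = 99.4838 rad/s
omega_joint = omega_motor / 56 = 1.7765 rad/s
v = omega_joint * r = 1.7765 * 5.4
= 9.5931 m/s


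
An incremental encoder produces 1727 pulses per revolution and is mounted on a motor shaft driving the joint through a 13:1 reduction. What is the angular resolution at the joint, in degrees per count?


counts per rev = 1727
effective counts at joint = 1727 * 13 = 22451
resolution = 360 / 22451
= 0.016 deg/count


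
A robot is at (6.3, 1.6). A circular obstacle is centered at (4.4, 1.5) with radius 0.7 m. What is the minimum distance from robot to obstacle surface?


center_dist = sqrt((6.3-4.4)^2 + (1.6-1.5)^2)
= sqrt(3.61 + 0.01)
= 1.9026
min_dist = center_dist - radius = 1.9026 - 0.7 = 1.2026 m


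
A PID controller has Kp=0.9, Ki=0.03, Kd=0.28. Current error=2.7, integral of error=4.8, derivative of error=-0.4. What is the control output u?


u = Kp*e + Ki*int(e) + Kd*de/dt
= 0.9*2.7 + 0.03*4.8 + 0.28*(-0.4)
= 2.43 + 0.144 + -0.112
= 2.462


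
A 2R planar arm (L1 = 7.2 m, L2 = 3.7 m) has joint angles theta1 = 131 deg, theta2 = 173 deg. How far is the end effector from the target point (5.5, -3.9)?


End effector via forward kinematics:
x = L1*cos(t1) + L2*cos(t1+t2) = -2.6546
y = L1*sin(t1) + L2*sin(t1+t2) = 2.3665
Distance to target:
d = sqrt((5.5 - -2.6546)^2 + (-3.9 - 2.3665)^2)
= sqrt(66.4977 + 39.2686)
= 10.2843 m


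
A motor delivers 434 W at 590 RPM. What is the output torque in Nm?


omega = 590 * 2*pi/60 = 61.7847 rad/s
tau = P / omega = 434 / 61.7847
= 7.0244 Nm


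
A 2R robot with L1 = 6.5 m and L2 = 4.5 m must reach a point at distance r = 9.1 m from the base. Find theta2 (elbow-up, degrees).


cos(theta2) = (r^2 - L1^2 - L2^2) / (2*L1*L2)
cos(theta2) = (82.81 - 42.25 - 20.25) / 58.5
cos(theta2) = 0.347179
theta2 = 69.6851 degrees


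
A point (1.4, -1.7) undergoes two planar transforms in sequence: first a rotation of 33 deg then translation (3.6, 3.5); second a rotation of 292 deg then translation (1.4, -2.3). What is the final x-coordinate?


After transform 1:
x1 = cos(33)*1.4 - sin(33)*-1.7 + 3.6 = 5.7
y1 = sin(33)*1.4 + cos(33)*-1.7 + 3.5 = 2.8368
After transform 2:
x2 = cos(292)*5.7 - sin(292)*2.8368 + 1.4
= 6.1655


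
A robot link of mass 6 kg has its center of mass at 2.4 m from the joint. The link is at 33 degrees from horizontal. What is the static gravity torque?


tau = m*g*L*cos(angle)
= 6 * 9.81 * 2.4 * cos(33 deg)
= 6 * 9.81 * 2.4 * 0.8387
= 118.474 Nm


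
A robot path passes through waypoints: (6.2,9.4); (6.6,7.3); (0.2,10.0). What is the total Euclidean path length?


Segment lengths:
  seg1 = sqrt((0.4)^2 + (-2.1)^2) = 2.1378
  seg2 = sqrt((-6.4)^2 + (2.7)^2) = 6.9462
Total = 9.084


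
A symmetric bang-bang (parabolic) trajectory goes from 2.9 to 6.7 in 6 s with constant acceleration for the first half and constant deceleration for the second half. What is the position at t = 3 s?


Symmetric rest-to-rest: each phase covers (pf-p0)/2 in time T/2. 0.5*a*(T/2)^2 = (pf-p0)/2 => a = 4*(pf-p0)/T^2
a = 4*(6.7-2.9)/6^2 = 0.4222
t = 3 is in the acceleration phase (t <= T/2).
p = p0 + 0.5*a*t^2 = 2.9 + 0.5*0.4222*3^2
= 4.8


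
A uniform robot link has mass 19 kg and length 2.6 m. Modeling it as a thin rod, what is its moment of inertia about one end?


I = (1/3) * m * L^2
= (1/3) * 19 * 2.6^2
= 0.333333 * 19 * 6.76
= 42.8133 kg*m^2


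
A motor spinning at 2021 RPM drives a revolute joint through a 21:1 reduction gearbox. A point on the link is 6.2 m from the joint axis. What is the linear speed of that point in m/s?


omega_motor = 2021 * 2*pi/60 = 211.6386 rad/s
omega_joint = omega_motor / 21 = 10.078 rad/s
v = omega_joint * r = 10.078 * 6.2
= 62.4838 m/s


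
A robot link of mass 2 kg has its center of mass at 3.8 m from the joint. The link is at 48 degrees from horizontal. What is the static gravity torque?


tau = m*g*L*cos(angle)
= 2 * 9.81 * 3.8 * cos(48 deg)
= 2 * 9.81 * 3.8 * 0.6691
= 49.8877 Nm


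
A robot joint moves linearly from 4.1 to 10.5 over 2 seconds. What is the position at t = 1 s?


s = t/T = 1/2 = 0.5
p(t) = p0 + (pf-p0)*s
= 4.1 + (10.5 - 4.1) * 0.5
= 7.3


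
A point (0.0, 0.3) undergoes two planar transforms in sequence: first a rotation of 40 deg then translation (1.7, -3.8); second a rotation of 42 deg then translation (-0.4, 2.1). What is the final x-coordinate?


After transform 1:
x1 = cos(40)*0.0 - sin(40)*0.3 + 1.7 = 1.5072
y1 = sin(40)*0.0 + cos(40)*0.3 + -3.8 = -3.5702
After transform 2:
x2 = cos(42)*1.5072 - sin(42)*-3.5702 + -0.4
= 3.109


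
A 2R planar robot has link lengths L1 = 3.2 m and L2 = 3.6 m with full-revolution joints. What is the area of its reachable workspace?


r_max = L1 + L2 = 6.8 m
r_min = |L1 - L2| = 0.4 m
Area = pi*(r_max^2 - r_min^2)
= pi*(46.24 - 0.16)
= pi * 46.08
= 144.7646 m^2


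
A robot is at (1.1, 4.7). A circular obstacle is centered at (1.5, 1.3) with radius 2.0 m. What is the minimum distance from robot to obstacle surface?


center_dist = sqrt((1.1-1.5)^2 + (4.7-1.3)^2)
= sqrt(0.16 + 11.56)
= 3.4234
min_dist = center_dist - radius = 3.4234 - 2.0 = 1.4234 m


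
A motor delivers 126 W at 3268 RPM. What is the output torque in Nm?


omega = 3268 * 2*pi/60 = 342.2242 rad/s
tau = P / omega = 126 / 342.2242
= 0.3682 Nm


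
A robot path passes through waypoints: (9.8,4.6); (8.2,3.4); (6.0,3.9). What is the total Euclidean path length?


Segment lengths:
  seg1 = sqrt((-1.6)^2 + (-1.2)^2) = 2.0
  seg2 = sqrt((-2.2)^2 + (0.5)^2) = 2.2561
Total = 4.2561


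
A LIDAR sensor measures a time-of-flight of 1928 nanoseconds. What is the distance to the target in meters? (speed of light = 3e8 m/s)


tof = 1928 ns = 1.928e-06 s
dist = c * tof / 2
= 3e8 * 1.928e-06 / 2
= 289.2 m


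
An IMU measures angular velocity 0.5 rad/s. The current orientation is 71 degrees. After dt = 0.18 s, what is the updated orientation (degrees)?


delta_theta = w * dt = 0.5 * 0.18 = 0.09 rad
= 5.1566 deg
theta_new = 71 + 5.1566 = 76.1566 deg


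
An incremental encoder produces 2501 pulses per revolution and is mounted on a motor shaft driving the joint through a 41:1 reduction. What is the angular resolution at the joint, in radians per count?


counts per rev = 2501
effective counts at joint = 2501 * 41 = 102541
resolution = 2*pi / 102541
= 6.1275e-05 rad/count


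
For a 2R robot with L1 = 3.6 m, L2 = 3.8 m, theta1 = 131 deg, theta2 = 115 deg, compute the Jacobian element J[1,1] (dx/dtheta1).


J[1,1] = -L1*sin(t1) - L2*sin(t1+t2)
= -3.6*sin(131) - 3.8*sin(246)
= 0.7545


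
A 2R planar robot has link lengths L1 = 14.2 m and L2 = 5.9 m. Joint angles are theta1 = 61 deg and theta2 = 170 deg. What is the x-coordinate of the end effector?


Convert angles to radians: theta1 = 1.0647, theta2 = 2.9671
x = L1*cos(theta1) + L2*cos(theta1+theta2)
x = 6.8843 + -3.713
x = 3.1713


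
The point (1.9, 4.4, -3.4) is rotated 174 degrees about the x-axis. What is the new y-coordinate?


Rotation about x-axis: y' = y*cos(theta) - z*sin(theta)
= 4.4 * -0.9945 - -3.4 * 0.1045
= -4.0205


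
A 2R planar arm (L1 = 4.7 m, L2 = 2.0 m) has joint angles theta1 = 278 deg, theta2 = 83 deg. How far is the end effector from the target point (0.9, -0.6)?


End effector via forward kinematics:
x = L1*cos(t1) + L2*cos(t1+t2) = 2.6538
y = L1*sin(t1) + L2*sin(t1+t2) = -4.6194
Distance to target:
d = sqrt((0.9 - 2.6538)^2 + (-0.6 - -4.6194)^2)
= sqrt(3.0758 + 16.1552)
= 4.3853 m


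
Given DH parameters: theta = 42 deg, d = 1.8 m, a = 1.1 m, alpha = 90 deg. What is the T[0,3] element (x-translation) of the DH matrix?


T[0,3] = a * cos(theta)
= 1.1 * cos(42 deg)
= 1.1 * 0.7431
= 0.8175


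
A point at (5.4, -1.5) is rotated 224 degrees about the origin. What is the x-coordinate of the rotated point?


x' = x*cos(theta) - y*sin(theta)
cos(224 deg) = -0.7193, sin(224 deg) = -0.6947
x' = 5.4 * -0.7193 - -1.5 * -0.6947
= -3.8844 - 1.042
= -4.9264


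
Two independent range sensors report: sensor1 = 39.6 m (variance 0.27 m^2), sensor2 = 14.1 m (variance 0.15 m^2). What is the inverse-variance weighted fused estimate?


w1 = (1/var1) / (1/var1 + 1/var2)
   = 3.7037 / (3.7037 + 6.6667) = 0.3571
w2 = 1 - w1 = 0.6429
fused = w1*s1 + w2*s2 = 14.1429 + 9.0643
= 23.2071 m


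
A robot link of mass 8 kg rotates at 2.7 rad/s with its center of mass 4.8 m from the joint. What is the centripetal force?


F = m * omega^2 * r
= 8 * 2.7^2 * 4.8
= 8 * 7.29 * 4.8
= 279.936 N


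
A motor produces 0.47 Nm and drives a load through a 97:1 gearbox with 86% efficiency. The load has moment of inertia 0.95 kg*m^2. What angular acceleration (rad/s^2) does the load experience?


tau_out = tau_motor * N * eta
= 0.47 * 97 * 0.86 = 39.2074 Nm
alpha = tau_out / I = 39.2074 / 0.95
= 41.2709 rad/s^2


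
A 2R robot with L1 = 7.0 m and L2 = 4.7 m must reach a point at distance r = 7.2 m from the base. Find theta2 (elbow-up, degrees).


cos(theta2) = (r^2 - L1^2 - L2^2) / (2*L1*L2)
cos(theta2) = (51.84 - 49.0 - 22.09) / 65.8
cos(theta2) = -0.292553
theta2 = 107.0109 degrees


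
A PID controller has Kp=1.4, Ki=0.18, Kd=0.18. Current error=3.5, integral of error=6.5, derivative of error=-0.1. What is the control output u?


u = Kp*e + Ki*int(e) + Kd*de/dt
= 1.4*3.5 + 0.18*6.5 + 0.18*(-0.1)
= 4.9 + 1.17 + -0.018
= 6.052


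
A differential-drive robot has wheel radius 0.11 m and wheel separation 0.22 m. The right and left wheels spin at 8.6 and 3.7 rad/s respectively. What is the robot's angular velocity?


vR = r*wR = 0.11*8.6 = 0.946 m/s
vL = r*wL = 0.11*3.7 = 0.407 m/s
v = (vR+vL)/2 = 0.6765 m/s
omega = (vR-vL)/L = 2.45 rad/s
angular velocity = 2.45 rad/s


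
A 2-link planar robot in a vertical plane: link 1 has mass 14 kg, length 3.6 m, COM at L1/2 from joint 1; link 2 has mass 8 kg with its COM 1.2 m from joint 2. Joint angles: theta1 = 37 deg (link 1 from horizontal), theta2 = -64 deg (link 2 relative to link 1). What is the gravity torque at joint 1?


Horizontal distance from joint 1 to link-1 COM:
  x_c1 = (L1/2)*cos(t1) = 1.8 * 0.7986 = 1.4375 m
Horizontal distance from joint 1 to link-2 COM:
  x_c2 = L1*cos(t1) + Lc2*cos(t1+t2)
       = 3.6*0.7986 + 1.2*0.891 = 3.9443 m
tau1 = m1*g*x_c1 + m2*g*x_c2
     = 14*9.81*1.4375 + 8*9.81*3.9443
     = 197.4323 + 309.5483
     = 506.9806 Nm


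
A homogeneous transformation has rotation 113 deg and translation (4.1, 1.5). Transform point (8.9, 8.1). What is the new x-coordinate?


x' = cos(theta)*px - sin(theta)*py + tx
= -0.3907*8.9 - 0.9205*8.1 + 4.1
= -6.8336


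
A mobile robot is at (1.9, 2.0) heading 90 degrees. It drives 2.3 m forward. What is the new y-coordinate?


y_new = y0 + d*sin(theta)
= 2.0 + 2.3*sin(90)
= 2.0 + 2.3
= 4.3


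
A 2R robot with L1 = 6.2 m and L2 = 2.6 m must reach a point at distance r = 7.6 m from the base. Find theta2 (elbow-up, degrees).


cos(theta2) = (r^2 - L1^2 - L2^2) / (2*L1*L2)
cos(theta2) = (57.76 - 38.44 - 6.76) / 32.24
cos(theta2) = 0.389578
theta2 = 67.0717 degrees


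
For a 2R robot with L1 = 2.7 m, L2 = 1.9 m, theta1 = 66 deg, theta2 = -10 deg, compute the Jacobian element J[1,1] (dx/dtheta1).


J[1,1] = -L1*sin(t1) - L2*sin(t1+t2)
= -2.7*sin(66) - 1.9*sin(56)
= -4.0417


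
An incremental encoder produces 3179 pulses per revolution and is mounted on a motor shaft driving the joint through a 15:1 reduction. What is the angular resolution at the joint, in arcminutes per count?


counts per rev = 3179
effective counts at joint = 3179 * 15 = 47685
resolution = 360*60 / 47685
= 0.453 arcmin/count


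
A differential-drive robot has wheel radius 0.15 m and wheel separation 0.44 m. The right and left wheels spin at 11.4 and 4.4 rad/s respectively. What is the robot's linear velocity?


vR = r*wR = 0.15*11.4 = 1.71 m/s
vL = r*wL = 0.15*4.4 = 0.66 m/s
v = (vR+vL)/2 = 1.185 m/s
omega = (vR-vL)/L = 2.3864 rad/s
linear velocity = 1.185 m/s


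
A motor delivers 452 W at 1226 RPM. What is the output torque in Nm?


omega = 1226 * 2*pi/60 = 128.3864 rad/s
tau = P / omega = 452 / 128.3864
= 3.5206 Nm


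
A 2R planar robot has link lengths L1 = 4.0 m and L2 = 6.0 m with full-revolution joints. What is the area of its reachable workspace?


r_max = L1 + L2 = 10.0 m
r_min = |L1 - L2| = 2.0 m
Area = pi*(r_max^2 - r_min^2)
= pi*(100.0 - 4.0)
= pi * 96.0
= 301.5929 m^2


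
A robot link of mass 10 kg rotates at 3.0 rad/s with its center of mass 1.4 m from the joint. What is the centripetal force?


F = m * omega^2 * r
= 10 * 3.0^2 * 1.4
= 10 * 9.0 * 1.4
= 126.0 N


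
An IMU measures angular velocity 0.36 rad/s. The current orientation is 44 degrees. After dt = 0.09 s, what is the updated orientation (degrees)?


delta_theta = w * dt = 0.36 * 0.09 = 0.0324 rad
= 1.8564 deg
theta_new = 44 + 1.8564 = 45.8564 deg


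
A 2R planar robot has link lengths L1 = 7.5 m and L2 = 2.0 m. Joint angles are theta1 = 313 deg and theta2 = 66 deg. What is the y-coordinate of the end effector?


Convert angles to radians: theta1 = 5.4629, theta2 = 1.1519
y = L1*sin(theta1) + L2*sin(theta1+theta2)
y = -5.4852 + 0.6511
y = -4.834


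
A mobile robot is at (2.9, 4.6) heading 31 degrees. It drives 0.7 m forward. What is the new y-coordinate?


y_new = y0 + d*sin(theta)
= 4.6 + 0.7*sin(31)
= 4.6 + 0.3605
= 4.9605


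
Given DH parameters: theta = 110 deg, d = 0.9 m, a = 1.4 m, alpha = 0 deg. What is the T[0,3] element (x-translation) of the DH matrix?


T[0,3] = a * cos(theta)
= 1.4 * cos(110 deg)
= 1.4 * -0.342
= -0.4788


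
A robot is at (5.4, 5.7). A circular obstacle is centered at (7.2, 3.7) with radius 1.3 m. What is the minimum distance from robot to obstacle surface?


center_dist = sqrt((5.4-7.2)^2 + (5.7-3.7)^2)
= sqrt(3.24 + 4.0)
= 2.6907
min_dist = center_dist - radius = 2.6907 - 1.3 = 1.3907 m


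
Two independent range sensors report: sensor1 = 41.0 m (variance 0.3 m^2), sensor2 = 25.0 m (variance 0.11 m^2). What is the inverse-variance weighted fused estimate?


w1 = (1/var1) / (1/var1 + 1/var2)
   = 3.3333 / (3.3333 + 9.0909) = 0.2683
w2 = 1 - w1 = 0.7317
fused = w1*s1 + w2*s2 = 11.0 + 18.2927
= 29.2927 m


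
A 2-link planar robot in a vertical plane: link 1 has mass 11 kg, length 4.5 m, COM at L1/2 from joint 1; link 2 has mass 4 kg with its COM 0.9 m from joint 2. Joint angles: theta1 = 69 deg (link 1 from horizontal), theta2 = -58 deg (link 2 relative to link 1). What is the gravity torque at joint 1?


Horizontal distance from joint 1 to link-1 COM:
  x_c1 = (L1/2)*cos(t1) = 2.25 * 0.3584 = 0.8063 m
Horizontal distance from joint 1 to link-2 COM:
  x_c2 = L1*cos(t1) + Lc2*cos(t1+t2)
       = 4.5*0.3584 + 0.9*0.9816 = 2.4961 m
tau1 = m1*g*x_c1 + m2*g*x_c2
     = 11*9.81*0.8063 + 4*9.81*2.4961
     = 87.0108 + 97.9478
     = 184.9586 Nm


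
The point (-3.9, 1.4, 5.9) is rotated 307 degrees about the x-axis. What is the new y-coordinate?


Rotation about x-axis: y' = y*cos(theta) - z*sin(theta)
= 1.4 * 0.6018 - 5.9 * -0.7986
= 5.5545


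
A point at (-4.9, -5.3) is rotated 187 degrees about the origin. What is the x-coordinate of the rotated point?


x' = x*cos(theta) - y*sin(theta)
cos(187 deg) = -0.9925, sin(187 deg) = -0.1219
x' = -4.9 * -0.9925 - -5.3 * -0.1219
= 4.8635 - 0.6459
= 4.2176


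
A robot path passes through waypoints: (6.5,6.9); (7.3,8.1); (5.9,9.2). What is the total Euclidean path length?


Segment lengths:
  seg1 = sqrt((0.8)^2 + (1.2)^2) = 1.4422
  seg2 = sqrt((-1.4)^2 + (1.1)^2) = 1.7804
Total = 3.2227


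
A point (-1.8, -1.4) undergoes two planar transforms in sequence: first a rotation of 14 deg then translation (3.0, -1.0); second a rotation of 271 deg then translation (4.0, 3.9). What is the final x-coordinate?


After transform 1:
x1 = cos(14)*-1.8 - sin(14)*-1.4 + 3.0 = 1.5922
y1 = sin(14)*-1.8 + cos(14)*-1.4 + -1.0 = -2.7939
After transform 2:
x2 = cos(271)*1.5922 - sin(271)*-2.7939 + 4.0
= 1.2343


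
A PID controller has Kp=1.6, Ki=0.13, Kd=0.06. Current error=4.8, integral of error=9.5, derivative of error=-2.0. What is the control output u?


u = Kp*e + Ki*int(e) + Kd*de/dt
= 1.6*4.8 + 0.13*9.5 + 0.06*(-2.0)
= 7.68 + 1.235 + -0.12
= 8.795
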